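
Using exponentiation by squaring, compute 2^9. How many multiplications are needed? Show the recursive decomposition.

Computing 2^9 by squaring (build up from 2^1; each line after the first costs one multiplication):

2^1 = 2
2^2 = (2^1)^2 = 2^2 = 4
2^4 = (2^2)^2 = 4^2 = 16
2^8 = (2^4)^2 = 16^2 = 256
2^9 = 2 * 2^8 = 2 * 256 = 512

Result: 512
Multiplications needed: 4 (4 lines after 2^1)

2^9 = 512. Using exponentiation by squaring, this requires 4 multiplications. The key idea: if the exponent is even, square the half-power; if odd, multiply by the base once.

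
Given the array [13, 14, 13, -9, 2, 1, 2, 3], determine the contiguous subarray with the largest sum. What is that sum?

Using Kadane's algorithm on [13, 14, 13, -9, 2, 1, 2, 3]:

Scanning through the array:
Position 1 (value 14): max_ending_here = 27, max_so_far = 27
Position 2 (value 13): max_ending_here = 40, max_so_far = 40
Position 3 (value -9): max_ending_here = 31, max_so_far = 40
Position 4 (value 2): max_ending_here = 33, max_so_far = 40
Position 5 (value 1): max_ending_here = 34, max_so_far = 40
Position 6 (value 2): max_ending_here = 36, max_so_far = 40
Position 7 (value 3): max_ending_here = 39, max_so_far = 40

Maximum subarray: [13, 14, 13]
Maximum sum: 40

The maximum subarray is [13, 14, 13] with sum 40. This subarray runs from index 0 to index 2.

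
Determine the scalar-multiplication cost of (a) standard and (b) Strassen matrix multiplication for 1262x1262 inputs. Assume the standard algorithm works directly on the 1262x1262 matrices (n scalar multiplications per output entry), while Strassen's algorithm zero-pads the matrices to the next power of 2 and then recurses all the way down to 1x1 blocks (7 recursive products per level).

Matrix multiplication for 1262x1262 matrices:

Strassen's algorithm requires power-of-2 dimensions. Pad 1262x1262 to 2048x2048 (next power of 2).

Standard algorithm: 1262^3 = 2009916728 multiplications
Strassen's algorithm: 7^(log2(2048)) = 7^11 = 1977326743 multiplications
Savings: 2009916728 - 1977326743 = 32589985 multiplications

Standard: 2009916728 multiplications (1262^3). Strassen: 1977326743 multiplications (7^11, after padding to 2048x2048). Strassen reduces 8 recursive multiplications to 7 at each level.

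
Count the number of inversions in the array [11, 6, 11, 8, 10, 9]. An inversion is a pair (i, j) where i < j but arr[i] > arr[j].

Finding inversions in [11, 6, 11, 8, 10, 9]:

(0, 1): arr[0]=11 > arr[1]=6
(0, 3): arr[0]=11 > arr[3]=8
(0, 4): arr[0]=11 > arr[4]=10
(0, 5): arr[0]=11 > arr[5]=9
(2, 3): arr[2]=11 > arr[3]=8
(2, 4): arr[2]=11 > arr[4]=10
(2, 5): arr[2]=11 > arr[5]=9
(4, 5): arr[4]=10 > arr[5]=9

Total inversions: 8

The array has 8 inversion(s): (0,1), (0,3), (0,4), (0,5), (2,3), (2,4), (2,5), (4,5). Each pair (i,j) satisfies i < j and arr[i] > arr[j].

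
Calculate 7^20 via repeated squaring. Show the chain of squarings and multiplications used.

Computing 7^20 by squaring (build up from 7^1; each line after the first costs one multiplication):

7^1 = 7
7^2 = (7^1)^2 = 7^2 = 49
7^4 = (7^2)^2 = 49^2 = 2401
7^5 = 7 * 7^4 = 7 * 2401 = 16807
7^10 = (7^5)^2 = 16807^2 = 282475249
7^20 = (7^10)^2 = 282475249^2 = 79792266297612001

Result: 79792266297612001
Multiplications needed: 5 (5 lines after 7^1)

7^20 = 79792266297612001. Using exponentiation by squaring, this requires 5 multiplications. The key idea: if the exponent is even, square the half-power; if odd, multiply by the base once.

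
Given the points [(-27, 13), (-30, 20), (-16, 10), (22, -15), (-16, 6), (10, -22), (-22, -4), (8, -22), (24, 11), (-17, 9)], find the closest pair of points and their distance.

Computing all pairwise distances among 10 points:

d((-27, 13), (-30, 20)) = 7.6158
d((-27, 13), (-16, 10)) = 11.4018
d((-27, 13), (22, -15)) = 56.4358
d((-27, 13), (-16, 6)) = 13.0384
d((-27, 13), (10, -22)) = 50.9313
d((-27, 13), (-22, -4)) = 17.72
d((-27, 13), (8, -22)) = 49.4975
d((-27, 13), (24, 11)) = 51.0392
d((-27, 13), (-17, 9)) = 10.7703
d((-30, 20), (-16, 10)) = 17.2047
d((-30, 20), (22, -15)) = 62.6817
d((-30, 20), (-16, 6)) = 19.799
d((-30, 20), (10, -22)) = 58.0
d((-30, 20), (-22, -4)) = 25.2982
d((-30, 20), (8, -22)) = 56.6392
d((-30, 20), (24, 11)) = 54.7449
d((-30, 20), (-17, 9)) = 17.0294
d((-16, 10), (22, -15)) = 45.4863
d((-16, 10), (-16, 6)) = 4.0
d((-16, 10), (10, -22)) = 41.2311
d((-16, 10), (-22, -4)) = 15.2315
d((-16, 10), (8, -22)) = 40.0
d((-16, 10), (24, 11)) = 40.0125
d((-16, 10), (-17, 9)) = 1.4142 <-- minimum
d((22, -15), (-16, 6)) = 43.4166
d((22, -15), (10, -22)) = 13.8924
d((22, -15), (-22, -4)) = 45.3542
d((22, -15), (8, -22)) = 15.6525
d((22, -15), (24, 11)) = 26.0768
d((22, -15), (-17, 9)) = 45.793
d((-16, 6), (10, -22)) = 38.2099
d((-16, 6), (-22, -4)) = 11.6619
d((-16, 6), (8, -22)) = 36.8782
d((-16, 6), (24, 11)) = 40.3113
d((-16, 6), (-17, 9)) = 3.1623
d((10, -22), (-22, -4)) = 36.7151
d((10, -22), (8, -22)) = 2.0
d((10, -22), (24, 11)) = 35.8469
d((10, -22), (-17, 9)) = 41.1096
d((-22, -4), (8, -22)) = 34.9857
d((-22, -4), (24, 11)) = 48.3839
d((-22, -4), (-17, 9)) = 13.9284
d((8, -22), (24, 11)) = 36.6742
d((8, -22), (-17, 9)) = 39.8246
d((24, 11), (-17, 9)) = 41.0488

Closest pair: (-16, 10) and (-17, 9) with distance 1.4142

The closest pair is (-16, 10) and (-17, 9) with Euclidean distance 1.4142. For 10 points, brute-force pairwise comparison is shown above. For large n, the divide-and-conquer algorithm (sort by x, recurse on halves, check the dividing strip) achieves O(n log n).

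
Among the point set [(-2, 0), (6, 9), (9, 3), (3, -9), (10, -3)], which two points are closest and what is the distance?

Computing all pairwise distances among 5 points:

d((-2, 0), (6, 9)) = 12.0416
d((-2, 0), (9, 3)) = 11.4018
d((-2, 0), (3, -9)) = 10.2956
d((-2, 0), (10, -3)) = 12.3693
d((6, 9), (9, 3)) = 6.7082
d((6, 9), (3, -9)) = 18.2483
d((6, 9), (10, -3)) = 12.6491
d((9, 3), (3, -9)) = 13.4164
d((9, 3), (10, -3)) = 6.0828 <-- minimum
d((3, -9), (10, -3)) = 9.2195

Closest pair: (9, 3) and (10, -3) with distance 6.0828

The closest pair is (9, 3) and (10, -3) with Euclidean distance 6.0828. For 5 points, brute-force pairwise comparison is shown above. For large n, the divide-and-conquer algorithm (sort by x, recurse on halves, check the dividing strip) achieves O(n log n).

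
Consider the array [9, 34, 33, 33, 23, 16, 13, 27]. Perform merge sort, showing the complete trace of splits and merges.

Merge sort trace:

Split: [9, 34, 33, 33, 23, 16, 13, 27] -> [9, 34, 33, 33] and [23, 16, 13, 27]
  Split: [9, 34, 33, 33] -> [9, 34] and [33, 33]
    Split: [9, 34] -> [9] and [34]
    Merge: [9] + [34] -> [9, 34]
    Split: [33, 33] -> [33] and [33]
    Merge: [33] + [33] -> [33, 33]
  Merge: [9, 34] + [33, 33] -> [9, 33, 33, 34]
  Split: [23, 16, 13, 27] -> [23, 16] and [13, 27]
    Split: [23, 16] -> [23] and [16]
    Merge: [23] + [16] -> [16, 23]
    Split: [13, 27] -> [13] and [27]
    Merge: [13] + [27] -> [13, 27]
  Merge: [16, 23] + [13, 27] -> [13, 16, 23, 27]
Merge: [9, 33, 33, 34] + [13, 16, 23, 27] -> [9, 13, 16, 23, 27, 33, 33, 34]

Final sorted array: [9, 13, 16, 23, 27, 33, 33, 34]

The merge sort proceeds by recursively splitting the array and merging sorted halves.
After all merges, the sorted array is [9, 13, 16, 23, 27, 33, 33, 34].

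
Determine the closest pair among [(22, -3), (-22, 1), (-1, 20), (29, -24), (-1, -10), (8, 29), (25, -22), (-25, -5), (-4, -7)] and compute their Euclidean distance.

Computing all pairwise distances among 9 points:

d((22, -3), (-22, 1)) = 44.1814
d((22, -3), (-1, 20)) = 32.5269
d((22, -3), (29, -24)) = 22.1359
d((22, -3), (-1, -10)) = 24.0416
d((22, -3), (8, 29)) = 34.9285
d((22, -3), (25, -22)) = 19.2354
d((22, -3), (-25, -5)) = 47.0425
d((22, -3), (-4, -7)) = 26.3059
d((-22, 1), (-1, 20)) = 28.3196
d((-22, 1), (29, -24)) = 56.7979
d((-22, 1), (-1, -10)) = 23.7065
d((-22, 1), (8, 29)) = 41.0366
d((-22, 1), (25, -22)) = 52.3259
d((-22, 1), (-25, -5)) = 6.7082
d((-22, 1), (-4, -7)) = 19.6977
d((-1, 20), (29, -24)) = 53.2541
d((-1, 20), (-1, -10)) = 30.0
d((-1, 20), (8, 29)) = 12.7279
d((-1, 20), (25, -22)) = 49.3964
d((-1, 20), (-25, -5)) = 34.6554
d((-1, 20), (-4, -7)) = 27.1662
d((29, -24), (-1, -10)) = 33.1059
d((29, -24), (8, 29)) = 57.0088
d((29, -24), (25, -22)) = 4.4721
d((29, -24), (-25, -5)) = 57.2451
d((29, -24), (-4, -7)) = 37.1214
d((-1, -10), (8, 29)) = 40.025
d((-1, -10), (25, -22)) = 28.6356
d((-1, -10), (-25, -5)) = 24.5153
d((-1, -10), (-4, -7)) = 4.2426 <-- minimum
d((8, 29), (25, -22)) = 53.7587
d((8, 29), (-25, -5)) = 47.3814
d((8, 29), (-4, -7)) = 37.9473
d((25, -22), (-25, -5)) = 52.811
d((25, -22), (-4, -7)) = 32.6497
d((-25, -5), (-4, -7)) = 21.095

Closest pair: (-1, -10) and (-4, -7) with distance 4.2426

The closest pair is (-1, -10) and (-4, -7) with Euclidean distance 4.2426. For 9 points, brute-force pairwise comparison is shown above. For large n, the divide-and-conquer algorithm (sort by x, recurse on halves, check the dividing strip) achieves O(n log n).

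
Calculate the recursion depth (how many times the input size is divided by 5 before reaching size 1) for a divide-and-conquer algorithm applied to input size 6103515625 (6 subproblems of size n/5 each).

For divide and conquer with division factor 5:

Problem sizes at each level:
Level 0: 6103515625
Level 1: 1220703125
Level 2: 244140625
Level 3: 48828125
Level 4: 9765625
Level 5: 1953125
Level 6: 390625
Level 7: 78125
Level 8: 15625
Level 9: 3125
Level 10: 625
Level 11: 125
Level 12: 25
Level 13: 5
Level 14: 1

The root is level 0 and the size-1 base case is level 14 (the tree spans levels 0 through 14, i.e. 15 levels counting the root), so the depth is the number of divisions: log_5(6103515625) = 14

The recursion tree depth is log_5(6103515625) = 14. At each level, the problem size is divided by 5, so it takes 14 divisions to reduce to a base case of size 1. The algorithm makes 6 recursive calls at each level.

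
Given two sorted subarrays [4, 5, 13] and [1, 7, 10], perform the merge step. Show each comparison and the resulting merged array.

Merging process:

Compare 4 vs 1: take 1 from right. Merged: [1]
Compare 4 vs 7: take 4 from left. Merged: [1, 4]
Compare 5 vs 7: take 5 from left. Merged: [1, 4, 5]
Compare 13 vs 7: take 7 from right. Merged: [1, 4, 5, 7]
Compare 13 vs 10: take 10 from right. Merged: [1, 4, 5, 7, 10]
Append remaining from left: [13]. Merged: [1, 4, 5, 7, 10, 13]

Final merged array: [1, 4, 5, 7, 10, 13]
Total comparisons: 5

The merged array is [1, 4, 5, 7, 10, 13], requiring 5 comparisons. The merge step runs in O(n) time where n is the total number of elements.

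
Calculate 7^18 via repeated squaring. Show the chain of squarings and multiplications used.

Computing 7^18 by squaring (build up from 7^1; each line after the first costs one multiplication):

7^1 = 7
7^2 = (7^1)^2 = 7^2 = 49
7^4 = (7^2)^2 = 49^2 = 2401
7^8 = (7^4)^2 = 2401^2 = 5764801
7^9 = 7 * 7^8 = 7 * 5764801 = 40353607
7^18 = (7^9)^2 = 40353607^2 = 1628413597910449

Result: 1628413597910449
Multiplications needed: 5 (5 lines after 7^1)

7^18 = 1628413597910449. Using exponentiation by squaring, this requires 5 multiplications. The key idea: if the exponent is even, square the half-power; if odd, multiply by the base once.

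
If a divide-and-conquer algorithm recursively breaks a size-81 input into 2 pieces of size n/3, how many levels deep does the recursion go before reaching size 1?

For divide and conquer with division factor 3:

Problem sizes at each level:
Level 0: 81
Level 1: 27
Level 2: 9
Level 3: 3
Level 4: 1

The root is level 0 and the size-1 base case is level 4 (the tree spans levels 0 through 4, i.e. 5 levels counting the root), so the depth is the number of divisions: log_3(81) = 4

The recursion tree depth is log_3(81) = 4. At each level, the problem size is divided by 3, so it takes 4 divisions to reduce to a base case of size 1. The algorithm makes 2 recursive calls at each level.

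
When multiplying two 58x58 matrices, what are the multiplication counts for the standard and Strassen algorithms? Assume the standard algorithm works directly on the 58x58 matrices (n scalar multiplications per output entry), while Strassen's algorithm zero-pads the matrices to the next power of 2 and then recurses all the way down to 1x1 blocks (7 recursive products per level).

Matrix multiplication for 58x58 matrices:

Strassen's algorithm requires power-of-2 dimensions. Pad 58x58 to 64x64 (next power of 2).

Standard algorithm: 58^3 = 195112 multiplications
Strassen's algorithm: 7^(log2(64)) = 7^6 = 117649 multiplications
Savings: 195112 - 117649 = 77463 multiplications

Standard: 195112 multiplications (58^3). Strassen: 117649 multiplications (7^6, after padding to 64x64). Strassen reduces 8 recursive multiplications to 7 at each level.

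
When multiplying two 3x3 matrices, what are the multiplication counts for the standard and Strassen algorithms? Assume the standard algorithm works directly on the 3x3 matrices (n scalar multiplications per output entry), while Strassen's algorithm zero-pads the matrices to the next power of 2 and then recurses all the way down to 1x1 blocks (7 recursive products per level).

Matrix multiplication for 3x3 matrices:

Strassen's algorithm requires power-of-2 dimensions. Pad 3x3 to 4x4 (next power of 2).

Standard algorithm: 3^3 = 27 multiplications
Strassen's algorithm: 7^(log2(4)) = 7^2 = 49 multiplications
Difference: 27 - 49 = -22 (Strassen uses MORE here due to padding overhead — for small or just-over-power-of-2 n, padding can outweigh the per-level savings)

Standard: 27 multiplications (3^3). Strassen: 49 multiplications (7^2, after padding to 4x4). Strassen reduces 8 recursive multiplications to 7 at each level.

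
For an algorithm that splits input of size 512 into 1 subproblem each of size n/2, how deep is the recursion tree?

For divide and conquer with division factor 2:

Problem sizes at each level:
Level 0: 512
Level 1: 256
Level 2: 128
Level 3: 64
Level 4: 32
Level 5: 16
Level 6: 8
Level 7: 4
Level 8: 2
Level 9: 1

The root is level 0 and the size-1 base case is level 9 (the tree spans levels 0 through 9, i.e. 10 levels counting the root), so the depth is the number of divisions: log_2(512) = 9

The recursion tree depth is log_2(512) = 9. At each level, the problem size is divided by 2, so it takes 9 divisions to reduce to a base case of size 1. The algorithm makes 1 recursive call at each level.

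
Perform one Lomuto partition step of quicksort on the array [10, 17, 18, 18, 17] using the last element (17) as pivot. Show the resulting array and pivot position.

Lomuto partition with pivot = 17:

Initial array: [10, 17, 18, 18, 17]

arr[0]=10 <= 17: swap with position 0, array becomes [10, 17, 18, 18, 17]
arr[1]=17 <= 17: swap with position 1, array becomes [10, 17, 18, 18, 17]
arr[2]=18 > 17: no swap
arr[3]=18 > 17: no swap

Place pivot at position 2: [10, 17, 17, 18, 18]
Pivot position: 2

After partitioning with pivot 17, the array becomes [10, 17, 17, 18, 18]. The pivot is placed at index 2. All elements to the left of the pivot are <= 17, and all elements to the right are > 17.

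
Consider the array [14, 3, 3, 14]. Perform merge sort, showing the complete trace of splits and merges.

Merge sort trace:

Split: [14, 3, 3, 14] -> [14, 3] and [3, 14]
  Split: [14, 3] -> [14] and [3]
  Merge: [14] + [3] -> [3, 14]
  Split: [3, 14] -> [3] and [14]
  Merge: [3] + [14] -> [3, 14]
Merge: [3, 14] + [3, 14] -> [3, 3, 14, 14]

Final sorted array: [3, 3, 14, 14]

The merge sort proceeds by recursively splitting the array and merging sorted halves.
After all merges, the sorted array is [3, 3, 14, 14].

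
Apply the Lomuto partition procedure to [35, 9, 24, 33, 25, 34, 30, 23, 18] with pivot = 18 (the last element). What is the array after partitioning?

Lomuto partition with pivot = 18:

Initial array: [35, 9, 24, 33, 25, 34, 30, 23, 18]

arr[0]=35 > 18: no swap
arr[1]=9 <= 18: swap with position 0, array becomes [9, 35, 24, 33, 25, 34, 30, 23, 18]
arr[2]=24 > 18: no swap
arr[3]=33 > 18: no swap
arr[4]=25 > 18: no swap
arr[5]=34 > 18: no swap
arr[6]=30 > 18: no swap
arr[7]=23 > 18: no swap

Place pivot at position 1: [9, 18, 24, 33, 25, 34, 30, 23, 35]
Pivot position: 1

After partitioning with pivot 18, the array becomes [9, 18, 24, 33, 25, 34, 30, 23, 35]. The pivot is placed at index 1. All elements to the left of the pivot are <= 18, and all elements to the right are > 18.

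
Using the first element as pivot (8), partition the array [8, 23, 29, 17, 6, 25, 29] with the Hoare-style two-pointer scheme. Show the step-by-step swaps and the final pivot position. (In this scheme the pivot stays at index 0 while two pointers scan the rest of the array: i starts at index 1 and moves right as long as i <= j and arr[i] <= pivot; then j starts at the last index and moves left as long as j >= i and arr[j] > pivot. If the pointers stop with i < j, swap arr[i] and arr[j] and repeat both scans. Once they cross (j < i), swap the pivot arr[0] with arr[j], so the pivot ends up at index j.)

Hoare-style two-pointer partition with pivot = 8:

Initial array: [8, 23, 29, 17, 6, 25, 29]

Pointers start at i = 1, j = 6.
i stops at index 1 (arr[1]=23 > 8), j stops at index 4 (arr[4]=6 <= 8): swap arr[1] and arr[4], array becomes [8, 6, 29, 17, 23, 25, 29]
i ends at 2, j ends at 1: the pointers have crossed (j < i), so scanning stops.

Swap pivot arr[0] with arr[1] to place pivot at position 1: [6, 8, 29, 17, 23, 25, 29]
Pivot position: 1

After partitioning with pivot 8, the array becomes [6, 8, 29, 17, 23, 25, 29]. The pivot is placed at index 1. All elements to the left of the pivot are <= 8, and all elements to the right are > 8.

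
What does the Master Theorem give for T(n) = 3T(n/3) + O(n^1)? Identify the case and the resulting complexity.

Master Theorem for T(n) = 3T(n/3) + O(n^1):

a = 3, b = 3, c = 1
log_b(a) = log_3(3) = 1.0000

Case 2: c = 1 = log_3(3) = 1.0000
T(n) = O(n^1 log n) = O(n log n)

For T(n) = 3T(n/3) + O(n^1): log_3(3) = 1.0000. This is Case 2 of the Master Theorem (c = log_b(a), equal work at all levels), giving O(n log n).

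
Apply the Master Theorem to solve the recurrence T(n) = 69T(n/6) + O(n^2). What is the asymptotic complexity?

Master Theorem for T(n) = 69T(n/6) + O(n^2):

a = 69, b = 6, c = 2
log_b(a) = log_6(69) = 2.3631

Case 1: c = 2 < log_6(69) = 2.3631
T(n) = O(n^(log_6 69))

For T(n) = 69T(n/6) + O(n^2): log_6(69) = 2.3631. This is Case 1 of the Master Theorem (c < log_b(a), work dominated by leaves), giving O(n^(log_6 69)).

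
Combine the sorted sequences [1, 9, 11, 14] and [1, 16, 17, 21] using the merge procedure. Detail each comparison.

Merging process:

Compare 1 vs 1: take 1 from left. Merged: [1]
Compare 9 vs 1: take 1 from right. Merged: [1, 1]
Compare 9 vs 16: take 9 from left. Merged: [1, 1, 9]
Compare 11 vs 16: take 11 from left. Merged: [1, 1, 9, 11]
Compare 14 vs 16: take 14 from left. Merged: [1, 1, 9, 11, 14]
Append remaining from right: [16, 17, 21]. Merged: [1, 1, 9, 11, 14, 16, 17, 21]

Final merged array: [1, 1, 9, 11, 14, 16, 17, 21]
Total comparisons: 5

The merged array is [1, 1, 9, 11, 14, 16, 17, 21], requiring 5 comparisons. The merge step runs in O(n) time where n is the total number of elements.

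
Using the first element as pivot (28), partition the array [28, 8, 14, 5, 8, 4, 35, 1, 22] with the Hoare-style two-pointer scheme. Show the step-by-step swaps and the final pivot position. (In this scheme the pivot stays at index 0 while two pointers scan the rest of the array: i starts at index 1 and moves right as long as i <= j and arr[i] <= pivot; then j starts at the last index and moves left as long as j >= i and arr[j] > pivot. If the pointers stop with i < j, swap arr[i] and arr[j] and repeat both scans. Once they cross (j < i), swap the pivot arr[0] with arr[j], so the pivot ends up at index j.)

Hoare-style two-pointer partition with pivot = 28:

Initial array: [28, 8, 14, 5, 8, 4, 35, 1, 22]

Pointers start at i = 1, j = 8.
i stops at index 6 (arr[6]=35 > 28), j stops at index 8 (arr[8]=22 <= 28): swap arr[6] and arr[8], array becomes [28, 8, 14, 5, 8, 4, 22, 1, 35]
i ends at 8, j ends at 7: the pointers have crossed (j < i), so scanning stops.

Swap pivot arr[0] with arr[7] to place pivot at position 7: [1, 8, 14, 5, 8, 4, 22, 28, 35]
Pivot position: 7

After partitioning with pivot 28, the array becomes [1, 8, 14, 5, 8, 4, 22, 28, 35]. The pivot is placed at index 7. All elements to the left of the pivot are <= 28, and all elements to the right are > 28.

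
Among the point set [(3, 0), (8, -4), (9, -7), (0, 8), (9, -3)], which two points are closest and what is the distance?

Computing all pairwise distances among 5 points:

d((3, 0), (8, -4)) = 6.4031
d((3, 0), (9, -7)) = 9.2195
d((3, 0), (0, 8)) = 8.544
d((3, 0), (9, -3)) = 6.7082
d((8, -4), (9, -7)) = 3.1623
d((8, -4), (0, 8)) = 14.4222
d((8, -4), (9, -3)) = 1.4142 <-- minimum
d((9, -7), (0, 8)) = 17.4929
d((9, -7), (9, -3)) = 4.0
d((0, 8), (9, -3)) = 14.2127

Closest pair: (8, -4) and (9, -3) with distance 1.4142

The closest pair is (8, -4) and (9, -3) with Euclidean distance 1.4142. For 5 points, brute-force pairwise comparison is shown above. For large n, the divide-and-conquer algorithm (sort by x, recurse on halves, check the dividing strip) achieves O(n log n).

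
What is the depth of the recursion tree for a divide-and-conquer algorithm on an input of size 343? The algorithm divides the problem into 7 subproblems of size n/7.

For divide and conquer with division factor 7:

Problem sizes at each level:
Level 0: 343
Level 1: 49
Level 2: 7
Level 3: 1

The root is level 0 and the size-1 base case is level 3 (the tree spans levels 0 through 3, i.e. 4 levels counting the root), so the depth is the number of divisions: log_7(343) = 3

The recursion tree depth is log_7(343) = 3. At each level, the problem size is divided by 7, so it takes 3 divisions to reduce to a base case of size 1. The algorithm makes 7 recursive calls at each level.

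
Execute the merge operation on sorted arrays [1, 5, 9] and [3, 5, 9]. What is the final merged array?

Merging process:

Compare 1 vs 3: take 1 from left. Merged: [1]
Compare 5 vs 3: take 3 from right. Merged: [1, 3]
Compare 5 vs 5: take 5 from left. Merged: [1, 3, 5]
Compare 9 vs 5: take 5 from right. Merged: [1, 3, 5, 5]
Compare 9 vs 9: take 9 from left. Merged: [1, 3, 5, 5, 9]
Append remaining from right: [9]. Merged: [1, 3, 5, 5, 9, 9]

Final merged array: [1, 3, 5, 5, 9, 9]
Total comparisons: 5

The merged array is [1, 3, 5, 5, 9, 9], requiring 5 comparisons. The merge step runs in O(n) time where n is the total number of elements.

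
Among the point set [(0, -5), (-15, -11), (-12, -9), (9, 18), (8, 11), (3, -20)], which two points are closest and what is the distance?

Computing all pairwise distances among 6 points:

d((0, -5), (-15, -11)) = 16.1555
d((0, -5), (-12, -9)) = 12.6491
d((0, -5), (9, 18)) = 24.6982
d((0, -5), (8, 11)) = 17.8885
d((0, -5), (3, -20)) = 15.2971
d((-15, -11), (-12, -9)) = 3.6056 <-- minimum
d((-15, -11), (9, 18)) = 37.6431
d((-15, -11), (8, 11)) = 31.8277
d((-15, -11), (3, -20)) = 20.1246
d((-12, -9), (9, 18)) = 34.2053
d((-12, -9), (8, 11)) = 28.2843
d((-12, -9), (3, -20)) = 18.6011
d((9, 18), (8, 11)) = 7.0711
d((9, 18), (3, -20)) = 38.4708
d((8, 11), (3, -20)) = 31.4006

Closest pair: (-15, -11) and (-12, -9) with distance 3.6056

The closest pair is (-15, -11) and (-12, -9) with Euclidean distance 3.6056. For 6 points, brute-force pairwise comparison is shown above. For large n, the divide-and-conquer algorithm (sort by x, recurse on halves, check the dividing strip) achieves O(n log n).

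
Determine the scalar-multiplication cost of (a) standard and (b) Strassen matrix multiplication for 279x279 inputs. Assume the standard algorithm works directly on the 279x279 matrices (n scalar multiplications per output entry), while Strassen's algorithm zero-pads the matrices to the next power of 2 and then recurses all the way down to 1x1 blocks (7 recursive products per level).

Matrix multiplication for 279x279 matrices:

Strassen's algorithm requires power-of-2 dimensions. Pad 279x279 to 512x512 (next power of 2).

Standard algorithm: 279^3 = 21717639 multiplications
Strassen's algorithm: 7^(log2(512)) = 7^9 = 40353607 multiplications
Difference: 21717639 - 40353607 = -18635968 (Strassen uses MORE here due to padding overhead — for small or just-over-power-of-2 n, padding can outweigh the per-level savings)

Standard: 21717639 multiplications (279^3). Strassen: 40353607 multiplications (7^9, after padding to 512x512). Strassen reduces 8 recursive multiplications to 7 at each level.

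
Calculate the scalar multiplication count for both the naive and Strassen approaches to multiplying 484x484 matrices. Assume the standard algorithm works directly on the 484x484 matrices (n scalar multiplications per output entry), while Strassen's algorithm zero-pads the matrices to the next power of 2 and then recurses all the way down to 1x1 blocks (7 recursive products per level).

Matrix multiplication for 484x484 matrices:

Strassen's algorithm requires power-of-2 dimensions. Pad 484x484 to 512x512 (next power of 2).

Standard algorithm: 484^3 = 113379904 multiplications
Strassen's algorithm: 7^(log2(512)) = 7^9 = 40353607 multiplications
Savings: 113379904 - 40353607 = 73026297 multiplications

Standard: 113379904 multiplications (484^3). Strassen: 40353607 multiplications (7^9, after padding to 512x512). Strassen reduces 8 recursive multiplications to 7 at each level.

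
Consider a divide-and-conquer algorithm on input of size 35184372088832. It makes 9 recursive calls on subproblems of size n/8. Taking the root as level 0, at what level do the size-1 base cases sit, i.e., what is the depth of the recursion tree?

For divide and conquer with division factor 8:

Problem sizes at each level:
Level 0: 35184372088832
Level 1: 4398046511104
Level 2: 549755813888
Level 3: 68719476736
Level 4: 8589934592
Level 5: 1073741824
Level 6: 134217728
Level 7: 16777216
Level 8: 2097152
Level 9: 262144
Level 10: 32768
Level 11: 4096
Level 12: 512
Level 13: 64
Level 14: 8
Level 15: 1

The root is level 0 and the size-1 base case is level 15 (the tree spans levels 0 through 15, i.e. 16 levels counting the root), so the depth is the number of divisions: log_8(35184372088832) = 15

The recursion tree depth is log_8(35184372088832) = 15. At each level, the problem size is divided by 8, so it takes 15 divisions to reduce to a base case of size 1. The algorithm makes 9 recursive calls at each level.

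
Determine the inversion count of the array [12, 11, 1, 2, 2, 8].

Finding inversions in [12, 11, 1, 2, 2, 8]:

(0, 1): arr[0]=12 > arr[1]=11
(0, 2): arr[0]=12 > arr[2]=1
(0, 3): arr[0]=12 > arr[3]=2
(0, 4): arr[0]=12 > arr[4]=2
(0, 5): arr[0]=12 > arr[5]=8
(1, 2): arr[1]=11 > arr[2]=1
(1, 3): arr[1]=11 > arr[3]=2
(1, 4): arr[1]=11 > arr[4]=2
(1, 5): arr[1]=11 > arr[5]=8

Total inversions: 9

The array has 9 inversion(s): (0,1), (0,2), (0,3), (0,4), (0,5), (1,2), (1,3), (1,4), (1,5). Each pair (i,j) satisfies i < j and arr[i] > arr[j].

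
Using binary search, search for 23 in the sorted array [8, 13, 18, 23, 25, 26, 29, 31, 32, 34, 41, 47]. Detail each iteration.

Binary search for 23 in [8, 13, 18, 23, 25, 26, 29, 31, 32, 34, 41, 47]:

lo=0, hi=11, mid=5, arr[mid]=26 -> 26 > 23, search left half
lo=0, hi=4, mid=2, arr[mid]=18 -> 18 < 23, search right half
lo=3, hi=4, mid=3, arr[mid]=23 -> Found target at index 3!

Binary search finds 23 at index 3 after 3 comparisons. The search repeatedly halves the search space by comparing with the middle element.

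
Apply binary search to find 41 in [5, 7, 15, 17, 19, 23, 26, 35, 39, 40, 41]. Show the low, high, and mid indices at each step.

Binary search for 41 in [5, 7, 15, 17, 19, 23, 26, 35, 39, 40, 41]:

lo=0, hi=10, mid=5, arr[mid]=23 -> 23 < 41, search right half
lo=6, hi=10, mid=8, arr[mid]=39 -> 39 < 41, search right half
lo=9, hi=10, mid=9, arr[mid]=40 -> 40 < 41, search right half
lo=10, hi=10, mid=10, arr[mid]=41 -> Found target at index 10!

Binary search finds 41 at index 10 after 4 comparisons. The search repeatedly halves the search space by comparing with the middle element.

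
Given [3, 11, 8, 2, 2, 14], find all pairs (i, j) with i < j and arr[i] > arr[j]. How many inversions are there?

Finding inversions in [3, 11, 8, 2, 2, 14]:

(0, 3): arr[0]=3 > arr[3]=2
(0, 4): arr[0]=3 > arr[4]=2
(1, 2): arr[1]=11 > arr[2]=8
(1, 3): arr[1]=11 > arr[3]=2
(1, 4): arr[1]=11 > arr[4]=2
(2, 3): arr[2]=8 > arr[3]=2
(2, 4): arr[2]=8 > arr[4]=2

Total inversions: 7

The array has 7 inversion(s): (0,3), (0,4), (1,2), (1,3), (1,4), (2,3), (2,4). Each pair (i,j) satisfies i < j and arr[i] > arr[j].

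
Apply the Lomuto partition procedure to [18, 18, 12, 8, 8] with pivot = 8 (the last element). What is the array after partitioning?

Lomuto partition with pivot = 8:

Initial array: [18, 18, 12, 8, 8]

arr[0]=18 > 8: no swap
arr[1]=18 > 8: no swap
arr[2]=12 > 8: no swap
arr[3]=8 <= 8: swap with position 0, array becomes [8, 18, 12, 18, 8]

Place pivot at position 1: [8, 8, 12, 18, 18]
Pivot position: 1

After partitioning with pivot 8, the array becomes [8, 8, 12, 18, 18]. The pivot is placed at index 1. All elements to the left of the pivot are <= 8, and all elements to the right are > 8.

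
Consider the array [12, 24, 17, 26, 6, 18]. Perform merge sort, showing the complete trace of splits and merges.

Merge sort trace:

Split: [12, 24, 17, 26, 6, 18] -> [12, 24, 17] and [26, 6, 18]
  Split: [12, 24, 17] -> [12] and [24, 17]
    Split: [24, 17] -> [24] and [17]
    Merge: [24] + [17] -> [17, 24]
  Merge: [12] + [17, 24] -> [12, 17, 24]
  Split: [26, 6, 18] -> [26] and [6, 18]
    Split: [6, 18] -> [6] and [18]
    Merge: [6] + [18] -> [6, 18]
  Merge: [26] + [6, 18] -> [6, 18, 26]
Merge: [12, 17, 24] + [6, 18, 26] -> [6, 12, 17, 18, 24, 26]

Final sorted array: [6, 12, 17, 18, 24, 26]

The merge sort proceeds by recursively splitting the array and merging sorted halves.
After all merges, the sorted array is [6, 12, 17, 18, 24, 26].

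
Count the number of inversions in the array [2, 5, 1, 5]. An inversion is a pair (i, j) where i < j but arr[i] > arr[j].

Finding inversions in [2, 5, 1, 5]:

(0, 2): arr[0]=2 > arr[2]=1
(1, 2): arr[1]=5 > arr[2]=1

Total inversions: 2

The array has 2 inversion(s): (0,2), (1,2). Each pair (i,j) satisfies i < j and arr[i] > arr[j].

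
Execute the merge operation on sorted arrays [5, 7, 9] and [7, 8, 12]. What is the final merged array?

Merging process:

Compare 5 vs 7: take 5 from left. Merged: [5]
Compare 7 vs 7: take 7 from left. Merged: [5, 7]
Compare 9 vs 7: take 7 from right. Merged: [5, 7, 7]
Compare 9 vs 8: take 8 from right. Merged: [5, 7, 7, 8]
Compare 9 vs 12: take 9 from left. Merged: [5, 7, 7, 8, 9]
Append remaining from right: [12]. Merged: [5, 7, 7, 8, 9, 12]

Final merged array: [5, 7, 7, 8, 9, 12]
Total comparisons: 5

The merged array is [5, 7, 7, 8, 9, 12], requiring 5 comparisons. The merge step runs in O(n) time where n is the total number of elements.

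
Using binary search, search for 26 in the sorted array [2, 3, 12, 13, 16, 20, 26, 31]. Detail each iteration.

Binary search for 26 in [2, 3, 12, 13, 16, 20, 26, 31]:

lo=0, hi=7, mid=3, arr[mid]=13 -> 13 < 26, search right half
lo=4, hi=7, mid=5, arr[mid]=20 -> 20 < 26, search right half
lo=6, hi=7, mid=6, arr[mid]=26 -> Found target at index 6!

Binary search finds 26 at index 6 after 3 comparisons. The search repeatedly halves the search space by comparing with the middle element.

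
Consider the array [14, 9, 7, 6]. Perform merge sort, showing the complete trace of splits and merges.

Merge sort trace:

Split: [14, 9, 7, 6] -> [14, 9] and [7, 6]
  Split: [14, 9] -> [14] and [9]
  Merge: [14] + [9] -> [9, 14]
  Split: [7, 6] -> [7] and [6]
  Merge: [7] + [6] -> [6, 7]
Merge: [9, 14] + [6, 7] -> [6, 7, 9, 14]

Final sorted array: [6, 7, 9, 14]

The merge sort proceeds by recursively splitting the array and merging sorted halves.
After all merges, the sorted array is [6, 7, 9, 14].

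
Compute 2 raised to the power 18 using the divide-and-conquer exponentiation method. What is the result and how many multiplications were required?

Computing 2^18 by squaring (build up from 2^1; each line after the first costs one multiplication):

2^1 = 2
2^2 = (2^1)^2 = 2^2 = 4
2^4 = (2^2)^2 = 4^2 = 16
2^8 = (2^4)^2 = 16^2 = 256
2^9 = 2 * 2^8 = 2 * 256 = 512
2^18 = (2^9)^2 = 512^2 = 262144

Result: 262144
Multiplications needed: 5 (5 lines after 2^1)

2^18 = 262144. Using exponentiation by squaring, this requires 5 multiplications. The key idea: if the exponent is even, square the half-power; if odd, multiply by the base once.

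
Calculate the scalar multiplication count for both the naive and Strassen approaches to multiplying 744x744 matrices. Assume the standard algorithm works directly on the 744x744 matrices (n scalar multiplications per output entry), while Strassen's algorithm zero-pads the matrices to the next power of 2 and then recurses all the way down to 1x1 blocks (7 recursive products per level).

Matrix multiplication for 744x744 matrices:

Strassen's algorithm requires power-of-2 dimensions. Pad 744x744 to 1024x1024 (next power of 2).

Standard algorithm: 744^3 = 411830784 multiplications
Strassen's algorithm: 7^(log2(1024)) = 7^10 = 282475249 multiplications
Savings: 411830784 - 282475249 = 129355535 multiplications

Standard: 411830784 multiplications (744^3). Strassen: 282475249 multiplications (7^10, after padding to 1024x1024). Strassen reduces 8 recursive multiplications to 7 at each level.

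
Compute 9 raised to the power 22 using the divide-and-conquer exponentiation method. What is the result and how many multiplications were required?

Computing 9^22 by squaring (build up from 9^1; each line after the first costs one multiplication):

9^1 = 9
9^2 = (9^1)^2 = 9^2 = 81
9^4 = (9^2)^2 = 81^2 = 6561
9^5 = 9 * 9^4 = 9 * 6561 = 59049
9^10 = (9^5)^2 = 59049^2 = 3486784401
9^11 = 9 * 9^10 = 9 * 3486784401 = 31381059609
9^22 = (9^11)^2 = 31381059609^2 = 984770902183611232881

Result: 984770902183611232881
Multiplications needed: 6 (6 lines after 9^1)

9^22 = 984770902183611232881. Using exponentiation by squaring, this requires 6 multiplications. The key idea: if the exponent is even, square the half-power; if odd, multiply by the base once.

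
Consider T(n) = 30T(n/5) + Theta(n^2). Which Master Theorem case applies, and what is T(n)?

Master Theorem for T(n) = 30T(n/5) + O(n^2):

a = 30, b = 5, c = 2
log_b(a) = log_5(30) = 2.1133

Case 1: c = 2 < log_5(30) = 2.1133
T(n) = O(n^(log_5 30))

For T(n) = 30T(n/5) + O(n^2): log_5(30) = 2.1133. This is Case 1 of the Master Theorem (c < log_b(a), work dominated by leaves), giving O(n^(log_5 30)).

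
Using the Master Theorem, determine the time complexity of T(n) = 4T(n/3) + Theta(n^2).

Master Theorem for T(n) = 4T(n/3) + O(n^2):

a = 4, b = 3, c = 2
log_b(a) = log_3(4) = 1.2619

Case 3: c = 2 > log_3(4) = 1.2619
T(n) = O(n^2) = O(n^2)

For T(n) = 4T(n/3) + O(n^2): log_3(4) = 1.2619. This is Case 3 of the Master Theorem (c > log_b(a), work dominated by root), giving O(n^2).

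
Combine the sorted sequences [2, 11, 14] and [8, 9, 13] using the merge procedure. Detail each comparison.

Merging process:

Compare 2 vs 8: take 2 from left. Merged: [2]
Compare 11 vs 8: take 8 from right. Merged: [2, 8]
Compare 11 vs 9: take 9 from right. Merged: [2, 8, 9]
Compare 11 vs 13: take 11 from left. Merged: [2, 8, 9, 11]
Compare 14 vs 13: take 13 from right. Merged: [2, 8, 9, 11, 13]
Append remaining from left: [14]. Merged: [2, 8, 9, 11, 13, 14]

Final merged array: [2, 8, 9, 11, 13, 14]
Total comparisons: 5

The merged array is [2, 8, 9, 11, 13, 14], requiring 5 comparisons. The merge step runs in O(n) time where n is the total number of elements.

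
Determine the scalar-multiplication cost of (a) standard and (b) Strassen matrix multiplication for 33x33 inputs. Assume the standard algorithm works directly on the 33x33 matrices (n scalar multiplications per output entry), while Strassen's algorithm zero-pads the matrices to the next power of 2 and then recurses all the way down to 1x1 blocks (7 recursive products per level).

Matrix multiplication for 33x33 matrices:

Strassen's algorithm requires power-of-2 dimensions. Pad 33x33 to 64x64 (next power of 2).

Standard algorithm: 33^3 = 35937 multiplications
Strassen's algorithm: 7^(log2(64)) = 7^6 = 117649 multiplications
Difference: 35937 - 117649 = -81712 (Strassen uses MORE here due to padding overhead — for small or just-over-power-of-2 n, padding can outweigh the per-level savings)

Standard: 35937 multiplications (33^3). Strassen: 117649 multiplications (7^6, after padding to 64x64). Strassen reduces 8 recursive multiplications to 7 at each level.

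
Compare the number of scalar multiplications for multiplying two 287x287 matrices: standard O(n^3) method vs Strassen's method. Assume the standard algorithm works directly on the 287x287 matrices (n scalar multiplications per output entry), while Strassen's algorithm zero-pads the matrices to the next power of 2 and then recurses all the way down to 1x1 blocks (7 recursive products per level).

Matrix multiplication for 287x287 matrices:

Strassen's algorithm requires power-of-2 dimensions. Pad 287x287 to 512x512 (next power of 2).

Standard algorithm: 287^3 = 23639903 multiplications
Strassen's algorithm: 7^(log2(512)) = 7^9 = 40353607 multiplications
Difference: 23639903 - 40353607 = -16713704 (Strassen uses MORE here due to padding overhead — for small or just-over-power-of-2 n, padding can outweigh the per-level savings)

Standard: 23639903 multiplications (287^3). Strassen: 40353607 multiplications (7^9, after padding to 512x512). Strassen reduces 8 recursive multiplications to 7 at each level.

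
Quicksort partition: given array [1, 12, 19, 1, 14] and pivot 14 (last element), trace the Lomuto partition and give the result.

Lomuto partition with pivot = 14:

Initial array: [1, 12, 19, 1, 14]

arr[0]=1 <= 14: swap with position 0, array becomes [1, 12, 19, 1, 14]
arr[1]=12 <= 14: swap with position 1, array becomes [1, 12, 19, 1, 14]
arr[2]=19 > 14: no swap
arr[3]=1 <= 14: swap with position 2, array becomes [1, 12, 1, 19, 14]

Place pivot at position 3: [1, 12, 1, 14, 19]
Pivot position: 3

After partitioning with pivot 14, the array becomes [1, 12, 1, 14, 19]. The pivot is placed at index 3. All elements to the left of the pivot are <= 14, and all elements to the right are > 14.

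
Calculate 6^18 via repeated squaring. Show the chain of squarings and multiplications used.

Computing 6^18 by squaring (build up from 6^1; each line after the first costs one multiplication):

6^1 = 6
6^2 = (6^1)^2 = 6^2 = 36
6^4 = (6^2)^2 = 36^2 = 1296
6^8 = (6^4)^2 = 1296^2 = 1679616
6^9 = 6 * 6^8 = 6 * 1679616 = 10077696
6^18 = (6^9)^2 = 10077696^2 = 101559956668416

Result: 101559956668416
Multiplications needed: 5 (5 lines after 6^1)

6^18 = 101559956668416. Using exponentiation by squaring, this requires 5 multiplications. The key idea: if the exponent is even, square the half-power; if odd, multiply by the base once.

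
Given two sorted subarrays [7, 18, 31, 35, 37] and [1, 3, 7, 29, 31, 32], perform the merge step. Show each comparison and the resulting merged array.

Merging process:

Compare 7 vs 1: take 1 from right. Merged: [1]
Compare 7 vs 3: take 3 from right. Merged: [1, 3]
Compare 7 vs 7: take 7 from left. Merged: [1, 3, 7]
Compare 18 vs 7: take 7 from right. Merged: [1, 3, 7, 7]
Compare 18 vs 29: take 18 from left. Merged: [1, 3, 7, 7, 18]
Compare 31 vs 29: take 29 from right. Merged: [1, 3, 7, 7, 18, 29]
Compare 31 vs 31: take 31 from left. Merged: [1, 3, 7, 7, 18, 29, 31]
Compare 35 vs 31: take 31 from right. Merged: [1, 3, 7, 7, 18, 29, 31, 31]
Compare 35 vs 32: take 32 from right. Merged: [1, 3, 7, 7, 18, 29, 31, 31, 32]
Append remaining from left: [35, 37]. Merged: [1, 3, 7, 7, 18, 29, 31, 31, 32, 35, 37]

Final merged array: [1, 3, 7, 7, 18, 29, 31, 31, 32, 35, 37]
Total comparisons: 9

The merged array is [1, 3, 7, 7, 18, 29, 31, 31, 32, 35, 37], requiring 9 comparisons. The merge step runs in O(n) time where n is the total number of elements.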